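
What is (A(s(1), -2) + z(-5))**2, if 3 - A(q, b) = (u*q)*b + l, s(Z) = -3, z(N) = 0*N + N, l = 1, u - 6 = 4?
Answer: 3969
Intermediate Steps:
u = 10 (u = 6 + 4 = 10)
z(N) = N (z(N) = 0 + N = N)
A(q, b) = 2 - 10*b*q (A(q, b) = 3 - ((10*q)*b + 1) = 3 - (10*b*q + 1) = 3 - (1 + 10*b*q) = 3 + (-1 - 10*b*q) = 2 - 10*b*q)
(A(s(1), -2) + z(-5))**2 = ((2 - 10*(-2)*(-3)) - 5)**2 = ((2 - 60) - 5)**2 = (-58 - 5)**2 = (-63)**2 = 3969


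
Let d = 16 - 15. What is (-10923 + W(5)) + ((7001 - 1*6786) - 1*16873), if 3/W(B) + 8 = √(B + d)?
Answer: -799861/29 - 3*√6/58 ≈ -27582.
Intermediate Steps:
d = 1
W(B) = 3/(-8 + √(1 + B)) (W(B) = 3/(-8 + √(B + 1)) = 3/(-8 + √(1 + B)))
(-10923 + W(5)) + ((7001 - 1*6786) - 1*16873) = (-10923 + 3/(-8 + √(1 + 5))) + ((7001 - 1*6786) - 1*16873) = (-10923 + 3/(-8 + √6)) + ((7001 - 6786) - 16873) = (-10923 + 3/(-8 + √6)) + (215 - 16873) = (-10923 + 3/(-8 + √6)) - 16658 = -27581 + 3/(-8 + √6)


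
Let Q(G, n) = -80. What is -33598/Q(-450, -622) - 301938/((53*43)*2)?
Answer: 32246161/91160 ≈ 353.73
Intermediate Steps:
-33598/Q(-450, -622) - 301938/((53*43)*2) = -33598/(-80) - 301938/((53*43)*2) = -33598*(-1/80) - 301938/(2279*2) = 16799/40 - 301938/4558 = 16799/40 - 301938*1/4558 = 16799/40 - 150969/2279 = 32246161/91160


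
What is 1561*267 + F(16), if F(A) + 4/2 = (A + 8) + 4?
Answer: 416813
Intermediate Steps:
F(A) = 10 + A (F(A) = -2 + ((A + 8) + 4) = -2 + ((8 + A) + 4) = -2 + (12 + A) = 10 + A)
1561*267 + F(16) = 1561*267 + (10 + 16) = 416787 + 26 = 416813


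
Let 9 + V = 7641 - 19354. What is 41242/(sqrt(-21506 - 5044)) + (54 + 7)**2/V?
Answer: -3721/11722 - 20621*I*sqrt(118)/885 ≈ -0.31744 - 253.11*I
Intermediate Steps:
V = -11722 (V = -9 + (7641 - 19354) = -9 - 11713 = -11722)
41242/(sqrt(-21506 - 5044)) + (54 + 7)**2/V = 41242/(sqrt(-21506 - 5044)) + (54 + 7)**2/(-11722) = 41242/(sqrt(-26550)) + 61**2*(-1/11722) = 41242/((15*I*sqrt(118))) + 3721*(-1/11722) = 41242*(-I*sqrt(118)/1770) - 3721/11722 = -20621*I*sqrt(118)/885 - 3721/11722 = -3721/11722 - 20621*I*sqrt(118)/885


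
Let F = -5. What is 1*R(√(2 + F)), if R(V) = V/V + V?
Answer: 1 + I*√3 ≈ 1.0 + 1.732*I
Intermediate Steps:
R(V) = 1 + V
1*R(√(2 + F)) = 1*(1 + √(2 - 5)) = 1*(1 + √(-3)) = 1*(1 + I*√3) = 1 + I*√3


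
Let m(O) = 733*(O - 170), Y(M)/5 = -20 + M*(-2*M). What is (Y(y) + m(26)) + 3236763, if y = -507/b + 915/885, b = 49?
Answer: 26162204118031/8357881 ≈ 3.1302e+6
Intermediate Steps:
y = -26924/2891 (y = -507/49 + 915/885 = -507*1/49 + 915*(1/885) = -507/49 + 61/59 = -26924/2891 ≈ -9.3130)
Y(M) = -100 - 10*M**2 (Y(M) = 5*(-20 + M*(-2*M)) = 5*(-20 - 2*M**2) = -100 - 10*M**2)
m(O) = -124610 + 733*O (m(O) = 733*(-170 + O) = -124610 + 733*O)
(Y(y) + m(26)) + 3236763 = ((-100 - 10*(-26924/2891)**2) + (-124610 + 733*26)) + 3236763 = ((-100 - 10*724901776/8357881) + (-124610 + 19058)) + 3236763 = ((-100 - 7249017760/8357881) - 105552) + 3236763 = (-8084805860/8357881 - 105552) + 3236763 = -890275861172/8357881 + 3236763 = 26162204118031/8357881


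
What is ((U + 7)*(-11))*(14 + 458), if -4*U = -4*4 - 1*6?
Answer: -64900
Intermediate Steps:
U = 11/2 (U = -(-4*4 - 1*6)/4 = -(-16 - 6)/4 = -1/4*(-22) = 11/2 ≈ 5.5000)
((U + 7)*(-11))*(14 + 458) = ((11/2 + 7)*(-11))*(14 + 458) = ((25/2)*(-11))*472 = -275/2*472 = -64900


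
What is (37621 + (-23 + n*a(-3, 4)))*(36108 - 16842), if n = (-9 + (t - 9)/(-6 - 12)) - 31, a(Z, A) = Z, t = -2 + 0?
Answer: 726639667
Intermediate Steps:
t = -2
n = -709/18 (n = (-9 + (-2 - 9)/(-6 - 12)) - 31 = (-9 - 11/(-18)) - 31 = (-9 - 11*(-1/18)) - 31 = (-9 + 11/18) - 31 = -151/18 - 31 = -709/18 ≈ -39.389)
(37621 + (-23 + n*a(-3, 4)))*(36108 - 16842) = (37621 + (-23 - 709/18*(-3)))*(36108 - 16842) = (37621 + (-23 + 709/6))*19266 = (37621 + 571/6)*19266 = (226297/6)*19266 = 726639667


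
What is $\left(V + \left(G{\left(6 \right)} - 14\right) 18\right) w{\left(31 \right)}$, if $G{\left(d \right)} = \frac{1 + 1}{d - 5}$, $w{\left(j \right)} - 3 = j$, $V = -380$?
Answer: $-20264$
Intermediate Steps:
$w{\left(j \right)} = 3 + j$
$G{\left(d \right)} = \frac{2}{-5 + d}$
$\left(V + \left(G{\left(6 \right)} - 14\right) 18\right) w{\left(31 \right)} = \left(-380 + \left(\frac{2}{-5 + 6} - 14\right) 18\right) \left(3 + 31\right) = \left(-380 + \left(\frac{2}{1} - 14\right) 18\right) 34 = \left(-380 + \left(2 \cdot 1 - 14\right) 18\right) 34 = \left(-380 + \left(2 - 14\right) 18\right) 34 = \left(-380 - 216\right) 34 = \left(-596\right) 34 = -20264$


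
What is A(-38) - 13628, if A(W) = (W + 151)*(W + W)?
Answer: -22216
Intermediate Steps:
A(W) = 2*W*(151 + W) (A(W) = (151 + W)*(2*W) = 2*W*(151 + W))
A(-38) - 13628 = 2*(-38)*(151 - 38) - 13628 = 2*(-38)*113 - 13628 = -8588 - 13628 = -22216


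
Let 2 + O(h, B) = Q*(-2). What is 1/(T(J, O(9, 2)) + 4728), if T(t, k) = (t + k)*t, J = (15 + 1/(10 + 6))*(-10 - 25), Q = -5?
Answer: 256/71279913 ≈ 3.5915e-6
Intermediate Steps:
O(h, B) = 8 (O(h, B) = -2 - 5*(-2) = -2 + 10 = 8)
J = -8435/16 (J = (15 + 1/16)*(-35) = (241/16)*(-35) = -8435/16 ≈ -527.19)
T(t, k) = t*(k + t) (T(t, k) = (k + t)*t = t*(k + t))
1/(T(J, O(9, 2)) + 4728) = 1/(-8435*(8 - 8435/16)/16 + 4728) = 1/(-8435/16*(-8307/16) + 4728) = 1/(70069545/256 + 4728) = 1/(71279913/256) = 256/71279913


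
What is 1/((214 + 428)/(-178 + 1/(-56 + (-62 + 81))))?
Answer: -6587/23754 ≈ -0.27730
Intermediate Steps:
1/((214 + 428)/(-178 + 1/(-56 + (-62 + 81)))) = 1/(642/(-178 + 1/(-56 + 19))) = 1/(642/(-178 + 1/(-37))) = 1/(642/(-178 - 1/37)) = 1/(642/(-6587/37)) = 1/(642*(-37/6587)) = 1/(-23754/6587) = -6587/23754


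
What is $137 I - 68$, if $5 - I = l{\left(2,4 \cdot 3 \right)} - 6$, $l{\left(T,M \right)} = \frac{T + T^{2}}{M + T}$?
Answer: $\frac{9662}{7} \approx 1380.3$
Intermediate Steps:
$l{\left(T,M \right)} = \frac{T + T^{2}}{M + T}$
$I = \frac{74}{7}$ ($I = 5 - \left(\frac{2 \left(1 + 2\right)}{4 \cdot 3 + 2} - 6\right) = 5 - \left(2 \frac{1}{12 + 2} \cdot 3 - 6\right) = 5 - \left(2 \cdot \frac{1}{14} \cdot 3 - 6\right) = 5 - \left(\frac{3}{7} - 6\right) = 5 - - \frac{39}{7} = 5 + \frac{39}{7} = \frac{74}{7} \approx 10.571$)
$137 I - 68 = 137 \cdot \frac{74}{7} - 68 = \frac{10138}{7} - 68 = \frac{9662}{7}$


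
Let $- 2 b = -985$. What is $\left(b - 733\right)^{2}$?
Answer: $\frac{231361}{4} \approx 57840.0$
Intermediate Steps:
$b = \frac{985}{2}$ ($b = \left(- \frac{1}{2}\right) \left(-985\right) = \frac{985}{2} \approx 492.5$)
$\left(b - 733\right)^{2} = \left(\frac{985}{2} - 733\right)^{2} = \left(- \frac{481}{2}\right)^{2} = \frac{231361}{4}$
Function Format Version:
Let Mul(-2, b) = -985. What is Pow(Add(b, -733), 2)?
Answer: Rational(231361, 4) ≈ 57840.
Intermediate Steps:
b = Rational(985, 2) (b = Mul(Rational(-1, 2), -985) = Rational(985, 2) ≈ 492.50)
Pow(Add(b, -733), 2) = Pow(Add(Rational(985, 2), -733), 2) = Pow(Rational(-481, 2), 2) = Rational(231361, 4)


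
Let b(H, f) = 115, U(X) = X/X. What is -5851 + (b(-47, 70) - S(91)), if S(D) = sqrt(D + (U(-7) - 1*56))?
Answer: -5742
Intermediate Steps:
U(X) = 1
S(D) = sqrt(-55 + D) (S(D) = sqrt(D + (1 - 1*56)) = sqrt(D + (1 - 56)) = sqrt(D - 55) = sqrt(-55 + D))
-5851 + (b(-47, 70) - S(91)) = -5851 + (115 - sqrt(-55 + 91)) = -5851 + (115 - sqrt(36)) = -5851 + (115 - 1*6) = -5851 + (115 - 6) = -5851 + 109 = -5742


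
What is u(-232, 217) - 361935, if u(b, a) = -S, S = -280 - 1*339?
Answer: -361316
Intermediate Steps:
S = -619 (S = -280 - 339 = -619)
u(b, a) = 619 (u(b, a) = -1*(-619) = 619)
u(-232, 217) - 361935 = 619 - 361935 = -361316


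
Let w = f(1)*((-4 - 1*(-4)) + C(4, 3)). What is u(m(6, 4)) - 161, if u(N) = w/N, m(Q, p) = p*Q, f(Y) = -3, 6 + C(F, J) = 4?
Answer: -643/4 ≈ -160.75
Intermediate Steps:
C(F, J) = -2 (C(F, J) = -6 + 4 = -2)
w = 6 (w = -3*((-4 - 1*(-4)) - 2) = -3*((-4 + 4) - 2) = -3*(0 - 2) = -3*(-2) = 6)
m(Q, p) = Q*p
u(N) = 6/N
u(m(6, 4)) - 161 = 6/((6*4)) - 161 = 6/24 - 161 = 6*(1/24) - 161 = ¼ - 161 = -643/4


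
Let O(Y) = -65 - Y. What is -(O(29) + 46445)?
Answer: -46351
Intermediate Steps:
-(O(29) + 46445) = -((-65 - 1*29) + 46445) = -((-65 - 29) + 46445) = -(-94 + 46445) = -1*46351 = -46351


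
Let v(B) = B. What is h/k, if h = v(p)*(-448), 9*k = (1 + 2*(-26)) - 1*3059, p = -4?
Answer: -8064/1555 ≈ -5.1859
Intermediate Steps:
k = -3110/9 (k = ((1 + 2*(-26)) - 1*3059)/9 = ((1 - 52) - 3059)/9 = (-51 - 3059)/9 = (1/9)*(-3110) = -3110/9 ≈ -345.56)
h = 1792 (h = -4*(-448) = 1792)
h/k = 1792/(-3110/9) = 1792*(-9/3110) = -8064/1555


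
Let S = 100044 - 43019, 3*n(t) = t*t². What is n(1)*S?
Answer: 57025/3 ≈ 19008.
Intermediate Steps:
n(t) = t³/3 (n(t) = (t*t²)/3 = t³/3)
S = 57025
n(1)*S = ((⅓)*1³)*57025 = ((⅓)*1)*57025 = (⅓)*57025 = 57025/3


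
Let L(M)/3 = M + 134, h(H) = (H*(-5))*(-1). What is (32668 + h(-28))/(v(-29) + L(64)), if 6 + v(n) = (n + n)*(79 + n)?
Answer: -4066/289 ≈ -14.069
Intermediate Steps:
h(H) = 5*H (h(H) = -5*H*(-1) = 5*H)
v(n) = -6 + 2*n*(79 + n) (v(n) = -6 + (n + n)*(79 + n) = -6 + (2*n)*(79 + n) = -6 + 2*n*(79 + n))
L(M) = 402 + 3*M (L(M) = 3*(M + 134) = 3*(134 + M) = 402 + 3*M)
(32668 + h(-28))/(v(-29) + L(64)) = (32668 + 5*(-28))/((-6 + 2*(-29)² + 158*(-29)) + (402 + 3*64)) = (32668 - 140)/((-6 + 2*841 - 4582) + (402 + 192)) = 32528/((-6 + 1682 - 4582) + 594) = 32528/(-2906 + 594) = 32528/(-2312) = 32528*(-1/2312) = -4066/289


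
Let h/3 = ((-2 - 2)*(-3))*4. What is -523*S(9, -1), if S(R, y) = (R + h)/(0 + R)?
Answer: -8891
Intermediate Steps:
h = 144 (h = 3*(((-2 - 2)*(-3))*4) = 3*(-4*(-3)*4) = 3*(12*4) = 3*48 = 144)
S(R, y) = (144 + R)/R (S(R, y) = (R + 144)/(0 + R) = (144 + R)/R)
-523*S(9, -1) = -523*(144 + 9)/9 = -523*153/9 = -523*17 = -8891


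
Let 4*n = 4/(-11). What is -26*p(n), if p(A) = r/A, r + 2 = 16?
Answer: 4004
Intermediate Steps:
r = 14 (r = -2 + 16 = 14)
n = -1/11 (n = (4/(-11))/4 = (4*(-1/11))/4 = (¼)*(-4/11) = -1/11 ≈ -0.090909)
p(A) = 14/A
-26*p(n) = -364/(-1/11) = -364*(-11) = -26*(-154) = 4004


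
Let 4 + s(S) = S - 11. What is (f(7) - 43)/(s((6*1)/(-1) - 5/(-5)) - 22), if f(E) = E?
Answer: 6/7 ≈ 0.85714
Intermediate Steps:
s(S) = -15 + S (s(S) = -4 + (S - 11) = -4 + (-11 + S) = -15 + S)
(f(7) - 43)/(s((6*1)/(-1) - 5/(-5)) - 22) = (7 - 43)/((-15 + ((6*1)/(-1) - 5/(-5))) - 22) = -36/((-15 + (6*(-1) - 5*(-⅕))) - 22) = -36/((-15 + (-6 + 1)) - 22) = -36/((-15 - 5) - 22) = -36/(-20 - 22) = -36/(-42) = -36*(-1/42) = 6/7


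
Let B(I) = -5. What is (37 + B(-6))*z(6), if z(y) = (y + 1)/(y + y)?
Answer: 56/3 ≈ 18.667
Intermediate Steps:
z(y) = (1 + y)/(2*y) (z(y) = (1 + y)/((2*y)) = (1 + y)*(1/(2*y)) = (1 + y)/(2*y))
(37 + B(-6))*z(6) = (37 - 5)*((½)*(1 + 6)/6) = 32*((½)*(⅙)*7) = 32*(7/12) = 56/3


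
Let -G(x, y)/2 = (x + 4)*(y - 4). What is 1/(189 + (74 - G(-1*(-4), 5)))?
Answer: 1/279 ≈ 0.0035842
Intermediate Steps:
G(x, y) = -2*(-4 + y)*(4 + x) (G(x, y) = -2*(x + 4)*(y - 4) = -2*(4 + x)*(-4 + y) = -2*(-4 + y)*(4 + x))
1/(189 + (74 - G(-1*(-4), 5))) = 1/(189 + (74 - (32 - 8*5 + 8*(-1*(-4)) - 2*(-1*(-4))*5))) = 1/(189 + (74 - (32 - 40 + 8*4 - 2*4*5))) = 1/(189 + (74 - (32 - 40 + 32 - 40))) = 1/(189 + (74 - 1*(-16))) = 1/(189 + (74 + 16)) = 1/(189 + 90) = 1/279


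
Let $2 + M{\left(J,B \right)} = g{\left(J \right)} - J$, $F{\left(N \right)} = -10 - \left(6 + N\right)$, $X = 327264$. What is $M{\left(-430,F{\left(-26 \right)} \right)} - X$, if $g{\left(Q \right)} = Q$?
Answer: $-327266$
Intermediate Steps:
$F{\left(N \right)} = -16 - N$
$M{\left(J,B \right)} = -2$ ($M{\left(J,B \right)} = -2 + \left(J - J\right) = -2 + 0 = -2$)
$M{\left(-430,F{\left(-26 \right)} \right)} - X = -2 - 327264 = -327266$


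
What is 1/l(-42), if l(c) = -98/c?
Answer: 3/7 ≈ 0.42857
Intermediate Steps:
1/l(-42) = 1/(-98/(-42)) = 1/(-98*(-1/42)) = 1/(7/3) = 3/7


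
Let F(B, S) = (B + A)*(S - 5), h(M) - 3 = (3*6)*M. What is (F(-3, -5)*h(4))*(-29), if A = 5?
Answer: 43500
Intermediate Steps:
h(M) = 3 + 18*M (h(M) = 3 + (3*6)*M = 3 + 18*M)
F(B, S) = (-5 + S)*(5 + B) (F(B, S) = (B + 5)*(S - 5) = (5 + B)*(-5 + S) = (-5 + S)*(5 + B))
(F(-3, -5)*h(4))*(-29) = ((-25 - 5*(-3) + 5*(-5) - 3*(-5))*(3 + 18*4))*(-29) = ((-25 + 15 - 25 + 15)*(3 + 72))*(-29) = -20*75*(-29) = -1500*(-29) = 43500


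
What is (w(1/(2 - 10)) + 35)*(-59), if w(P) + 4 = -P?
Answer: -14691/8 ≈ -1836.4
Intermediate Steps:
w(P) = -4 - P
(w(1/(2 - 10)) + 35)*(-59) = ((-4 - 1/(2 - 10)) + 35)*(-59) = ((-4 - 1/(-8)) + 35)*(-59) = ((-4 - 1*(-⅛)) + 35)*(-59) = ((-4 + ⅛) + 35)*(-59) = (-31/8 + 35)*(-59) = (249/8)*(-59) = -14691/8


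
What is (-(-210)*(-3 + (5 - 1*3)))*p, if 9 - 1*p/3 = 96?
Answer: 54810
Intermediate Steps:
p = -261 (p = 27 - 3*96 = 27 - 288 = -261)
(-(-210)*(-3 + (5 - 1*3)))*p = -(-210)*(-3 + (5 - 1*3))*(-261) = -(-210)*(-3 + (5 - 3))*(-261) = -(-210)*(-3 + 2)*(-261) = -(-210)*(-1)*(-261) = -70*3*(-261) = -210*(-261) = 54810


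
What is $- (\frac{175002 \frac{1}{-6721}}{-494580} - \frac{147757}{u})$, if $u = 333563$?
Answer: $\frac{81849426484689}{184797914762890} \approx 0.44291$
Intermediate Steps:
$- (\frac{175002 \frac{1}{-6721}}{-494580} - \frac{147757}{u}) = - (\frac{175002 \frac{1}{-6721}}{-494580} - \frac{147757}{333563}) = - (175002 \left(- \frac{1}{6721}\right) \left(- \frac{1}{494580}\right) - \frac{147757}{333563}) = - (\left(- \frac{175002}{6721}\right) \left(- \frac{1}{494580}\right) - \frac{147757}{333563}) = - (\frac{29167}{554012030} - \frac{147757}{333563}) = \left(-1\right) \left(- \frac{81849426484689}{184797914762890}\right) = \frac{81849426484689}{184797914762890}$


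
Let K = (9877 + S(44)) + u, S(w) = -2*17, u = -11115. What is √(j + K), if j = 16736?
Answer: 2*√3866 ≈ 124.35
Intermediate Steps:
S(w) = -34
K = -1272 (K = (9877 - 34) - 11115 = 9843 - 11115 = -1272)
√(j + K) = √(16736 - 1272) = √15464 = 2*√3866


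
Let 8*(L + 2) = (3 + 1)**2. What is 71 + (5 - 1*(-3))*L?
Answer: 71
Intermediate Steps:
L = 0 (L = -2 + (3 + 1)**2/8 = -2 + (1/8)*4**2 = -2 + (1/8)*16 = -2 + 2 = 0)
71 + (5 - 1*(-3))*L = 71 + (5 - 1*(-3))*0 = 71 + (5 + 3)*0 = 71 + 8*0 = 71 + 0 = 71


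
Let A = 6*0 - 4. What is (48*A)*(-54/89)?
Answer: 10368/89 ≈ 116.49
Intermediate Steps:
A = -4 (A = 0 - 4 = -4)
(48*A)*(-54/89) = (48*(-4))*(-54/89) = -(-10368)/89 = -192*(-54/89) = 10368/89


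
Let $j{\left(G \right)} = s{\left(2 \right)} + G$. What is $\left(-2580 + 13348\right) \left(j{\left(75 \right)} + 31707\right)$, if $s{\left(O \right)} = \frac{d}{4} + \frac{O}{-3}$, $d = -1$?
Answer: $\frac{1026656116}{3} \approx 3.4222 \cdot 10^{8}$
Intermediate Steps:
$s{\left(O \right)} = - \frac{1}{4} - \frac{O}{3}$ ($s{\left(O \right)} = - \frac{1}{4} + \frac{O}{-3} = \left(-1\right) \frac{1}{4} + O \left(- \frac{1}{3}\right) = - \frac{1}{4} - \frac{O}{3}$)
$j{\left(G \right)} = - \frac{11}{12} + G$ ($j{\left(G \right)} = \left(- \frac{1}{4} - \frac{2}{3}\right) + G = - \frac{11}{12} + G$)
$\left(-2580 + 13348\right) \left(j{\left(75 \right)} + 31707\right) = \left(-2580 + 13348\right) \left(\left(- \frac{11}{12} + 75\right) + 31707\right) = 10768 \left(\frac{889}{12} + 31707\right) = 10768 \cdot \frac{381373}{12} = \frac{1026656116}{3}$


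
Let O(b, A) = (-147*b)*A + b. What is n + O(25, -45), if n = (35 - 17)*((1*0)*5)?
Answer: 165400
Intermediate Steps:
O(b, A) = b - 147*A*b (O(b, A) = -147*A*b + b = b - 147*A*b)
n = 0 (n = 18*(0*5) = 18*0 = 0)
n + O(25, -45) = 0 + 25*(1 - 147*(-45)) = 0 + 25*(1 + 6615) = 0 + 25*6616 = 0 + 165400 = 165400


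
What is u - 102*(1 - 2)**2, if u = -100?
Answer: -202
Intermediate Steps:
u - 102*(1 - 2)**2 = -100 - 102*(1 - 2)**2 = -100 - 102*(-1)**2 = -100 - 102*1 = -100 - 102 = -202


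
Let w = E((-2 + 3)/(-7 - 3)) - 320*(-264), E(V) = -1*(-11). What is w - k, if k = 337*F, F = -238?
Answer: 164697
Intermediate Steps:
E(V) = 11
w = 84491 (w = 11 - 320*(-264) = 11 + 84480 = 84491)
k = -80206 (k = 337*(-238) = -80206)
w - k = 84491 - 1*(-80206) = 84491 + 80206 = 164697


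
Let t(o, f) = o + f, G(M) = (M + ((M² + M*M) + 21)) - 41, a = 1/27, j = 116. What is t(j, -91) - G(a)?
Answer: 32776/729 ≈ 44.960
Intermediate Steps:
a = 1/27 ≈ 0.037037
G(M) = -20 + M + 2*M² (G(M) = (M + ((M² + M²) + 21)) - 41 = (M + (2*M² + 21)) - 41 = (M + (21 + 2*M²)) - 41 = (21 + M + 2*M²) - 41 = -20 + M + 2*M²)
t(o, f) = f + o
t(j, -91) - G(a) = (-91 + 116) - (-20 + 1/27 + 2*(1/27)²) = 25 - (-20 + 1/27 + 2*(1/729)) = 25 - (-20 + 1/27 + 2/729) = 25 - 1*(-14551/729) = 25 + 14551/729 = 32776/729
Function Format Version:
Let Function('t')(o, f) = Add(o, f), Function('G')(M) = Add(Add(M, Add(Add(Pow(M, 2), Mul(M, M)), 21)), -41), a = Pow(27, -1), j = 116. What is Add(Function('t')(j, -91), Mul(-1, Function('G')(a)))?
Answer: Rational(32776, 729) ≈ 44.960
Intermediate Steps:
a = Rational(1, 27) ≈ 0.037037
Function('G')(M) = Add(-20, M, Mul(2, Pow(M, 2))) (Function('G')(M) = Add(Add(M, Add(Add(Pow(M, 2), Pow(M, 2)), 21)), -41) = Add(Add(M, Add(Mul(2, Pow(M, 2)), 21)), -41) = Add(Add(M, Add(21, Mul(2, Pow(M, 2)))), -41) = Add(Add(21, M, Mul(2, Pow(M, 2))), -41) = Add(-20, M, Mul(2, Pow(M, 2))))
Function('t')(o, f) = Add(f, o)
Add(Function('t')(j, -91), Mul(-1, Function('G')(a))) = Add(Add(-91, 116), Mul(-1, Add(-20, Rational(1, 27), Mul(2, Pow(Rational(1, 27), 2))))) = Add(25, Mul(-1, Add(-20, Rational(1, 27), Mul(2, Rational(1, 729))))) = Add(25, Mul(-1, Add(-20, Rational(1, 27), Rational(2, 729)))) = Add(25, Mul(-1, Rational(-14551, 729))) = Add(25, Rational(14551, 729)) = Rational(32776, 729)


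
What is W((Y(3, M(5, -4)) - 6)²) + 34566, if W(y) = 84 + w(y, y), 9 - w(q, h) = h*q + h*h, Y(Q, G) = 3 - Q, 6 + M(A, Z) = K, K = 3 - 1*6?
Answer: 32067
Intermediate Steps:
K = -3 (K = 3 - 6 = -3)
M(A, Z) = -9 (M(A, Z) = -6 - 3 = -9)
w(q, h) = 9 - h² - h*q (w(q, h) = 9 - (h*q + h*h) = 9 - (h*q + h²) = 9 - (h² + h*q) = 9 + (-h² - h*q) = 9 - h² - h*q)
W(y) = 93 - 2*y² (W(y) = 84 + (9 - y² - y*y) = 84 + (9 - y² - y²) = 84 + (9 - 2*y²) = 93 - 2*y²)
W((Y(3, M(5, -4)) - 6)²) + 34566 = (93 - 2*((3 - 1*3) - 6)⁴) + 34566 = (93 - 2*((3 - 3) - 6)⁴) + 34566 = (93 - 2*(0 - 6)⁴) + 34566 = (93 - 2*((-6)²)²) + 34566 = (93 - 2*36²) + 34566 = (93 - 2*1296) + 34566 = (93 - 2592) + 34566 = -2499 + 34566 = 32067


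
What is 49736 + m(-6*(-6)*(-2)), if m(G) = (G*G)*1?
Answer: 54920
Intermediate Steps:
m(G) = G² (m(G) = G²*1 = G²)
49736 + m(-6*(-6)*(-2)) = 49736 + (-6*(-6)*(-2))² = 49736 + (36*(-2))² = 49736 + (-72)² = 49736 + 5184 = 54920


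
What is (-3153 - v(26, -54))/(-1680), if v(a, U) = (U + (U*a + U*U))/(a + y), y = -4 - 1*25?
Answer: 127/80 ≈ 1.5875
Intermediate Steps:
y = -29 (y = -4 - 25 = -29)
v(a, U) = (U + U² + U*a)/(-29 + a) (v(a, U) = (U + (U*a + U*U))/(a - 29) = (U + (U*a + U²))/(-29 + a) = (U + (U² + U*a))/(-29 + a) = (U + U² + U*a)/(-29 + a))
(-3153 - v(26, -54))/(-1680) = (-3153 - (-54)*(1 - 54 + 26)/(-29 + 26))/(-1680) = (-3153 - (-54)*(-27)/(-3))*(-1/1680) = (-3153 - (-54)*(-1)*(-27)/3)*(-1/1680) = (-3153 - 1*(-486))*(-1/1680) = (-3153 + 486)*(-1/1680) = -2667*(-1/1680) = 127/80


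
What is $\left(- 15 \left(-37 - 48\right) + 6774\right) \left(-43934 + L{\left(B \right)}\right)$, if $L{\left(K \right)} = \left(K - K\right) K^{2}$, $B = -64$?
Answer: $-353624766$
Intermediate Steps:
$L{\left(K \right)} = 0$ ($L{\left(K \right)} = 0 K^{2} = 0$)
$\left(- 15 \left(-37 - 48\right) + 6774\right) \left(-43934 + L{\left(B \right)}\right) = \left(- 15 \left(-37 - 48\right) + 6774\right) \left(-43934 + 0\right) = \left(\left(-15\right) \left(-85\right) + 6774\right) \left(-43934\right) = \left(1275 + 6774\right) \left(-43934\right) = 8049 \left(-43934\right) = -353624766$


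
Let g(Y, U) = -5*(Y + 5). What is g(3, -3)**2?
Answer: 1600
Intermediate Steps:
g(Y, U) = -25 - 5*Y (g(Y, U) = -5*(5 + Y) = -25 - 5*Y)
g(3, -3)**2 = (-25 - 5*3)**2 = (-25 - 15)**2 = (-40)**2 = 1600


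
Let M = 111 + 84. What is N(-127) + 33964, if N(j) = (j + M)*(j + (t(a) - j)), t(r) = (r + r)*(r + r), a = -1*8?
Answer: 51372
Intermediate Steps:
M = 195
a = -8
t(r) = 4*r² (t(r) = (2*r)*(2*r) = 4*r²)
N(j) = 49920 + 256*j (N(j) = (j + 195)*(j + (4*(-8)² - j)) = (195 + j)*(j + (4*64 - j)) = (195 + j)*(j + (256 - j)) = (195 + j)*256 = 49920 + 256*j)
N(-127) + 33964 = (49920 + 256*(-127)) + 33964 = (49920 - 32512) + 33964 = 17408 + 33964 = 51372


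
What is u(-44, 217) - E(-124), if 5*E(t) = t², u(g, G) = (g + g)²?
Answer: 23344/5 ≈ 4668.8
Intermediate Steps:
u(g, G) = 4*g² (u(g, G) = (2*g)² = 4*g²)
E(t) = t²/5
u(-44, 217) - E(-124) = 4*(-44)² - (-124)²/5 = 4*1936 - 15376/5 = 7744 - 1*15376/5 = 7744 - 15376/5 = 23344/5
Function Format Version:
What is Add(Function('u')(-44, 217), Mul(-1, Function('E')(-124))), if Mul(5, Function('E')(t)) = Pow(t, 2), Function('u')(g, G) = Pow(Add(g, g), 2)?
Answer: Rational(23344, 5) ≈ 4668.8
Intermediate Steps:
Function('u')(g, G) = Mul(4, Pow(g, 2)) (Function('u')(g, G) = Pow(Mul(2, g), 2) = Mul(4, Pow(g, 2)))
Function('E')(t) = Mul(Rational(1, 5), Pow(t, 2))
Add(Function('u')(-44, 217), Mul(-1, Function('E')(-124))) = Add(Mul(4, Pow(-44, 2)), Mul(-1, Mul(Rational(1, 5), Pow(-124, 2)))) = Add(Mul(4, 1936), Mul(-1, Mul(Rational(1, 5), 15376))) = Add(7744, Mul(-1, Rational(15376, 5))) = Add(7744, Rational(-15376, 5)) = Rational(23344, 5)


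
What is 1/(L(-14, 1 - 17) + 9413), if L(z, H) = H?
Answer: 1/9397 ≈ 0.00010642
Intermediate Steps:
1/(L(-14, 1 - 17) + 9413) = 1/((1 - 17) + 9413) = 1/(-16 + 9413) = 1/9397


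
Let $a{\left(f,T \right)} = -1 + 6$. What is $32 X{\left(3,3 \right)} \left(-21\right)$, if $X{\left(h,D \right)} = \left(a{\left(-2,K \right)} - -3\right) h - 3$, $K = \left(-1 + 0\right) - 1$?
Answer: $-14112$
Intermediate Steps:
$K = -2$ ($K = -1 - 1 = -2$)
$a{\left(f,T \right)} = 5$
$X{\left(h,D \right)} = -3 + 8 h$ ($X{\left(h,D \right)} = \left(5 - -3\right) h - 3 = \left(5 + 3\right) h - 3 = 8 h - 3 = -3 + 8 h$)
$32 X{\left(3,3 \right)} \left(-21\right) = 32 \left(-3 + 8 \cdot 3\right) \left(-21\right) = 32 \left(-3 + 24\right) \left(-21\right) = 32 \cdot 21 \left(-21\right) = 672 \left(-21\right) = -14112$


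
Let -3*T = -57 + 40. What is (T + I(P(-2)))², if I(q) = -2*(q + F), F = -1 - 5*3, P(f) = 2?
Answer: 10201/9 ≈ 1133.4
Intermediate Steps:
T = 17/3 (T = -(-57 + 40)/3 = -⅓*(-17) = 17/3 ≈ 5.6667)
F = -16 (F = -1 - 15 = -16)
I(q) = 32 - 2*q (I(q) = -2*(q - 16) = -2*(-16 + q) = 32 - 2*q)
(T + I(P(-2)))² = (17/3 + (32 - 2*2))² = (17/3 + (32 - 4))² = (17/3 + 28)² = (101/3)² = 10201/9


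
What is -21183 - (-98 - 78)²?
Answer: -52159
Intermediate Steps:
-21183 - (-98 - 78)² = -21183 - 1*(-176)² = -21183 - 1*30976 = -21183 - 30976 = -52159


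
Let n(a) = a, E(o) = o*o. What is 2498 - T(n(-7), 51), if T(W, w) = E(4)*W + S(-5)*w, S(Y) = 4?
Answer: 2406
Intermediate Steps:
E(o) = o²
T(W, w) = 4*w + 16*W (T(W, w) = 4²*W + 4*w = 16*W + 4*w = 4*w + 16*W)
2498 - T(n(-7), 51) = 2498 - (4*51 + 16*(-7)) = 2498 - (204 - 112) = 2498 - 1*92 = 2498 - 92 = 2406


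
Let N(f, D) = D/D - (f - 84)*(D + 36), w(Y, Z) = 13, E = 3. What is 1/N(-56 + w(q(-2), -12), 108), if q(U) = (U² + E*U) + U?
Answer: 1/18289 ≈ 5.4678e-5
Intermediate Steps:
q(U) = U² + 4*U (q(U) = (U² + 3*U) + U = U² + 4*U)
N(f, D) = 1 - (-84 + f)*(36 + D)
1/N(-56 + w(q(-2), -12), 108) = 1/(3025 - 36*(-56 + 13) + 84*108 - 1*108*(-56 + 13)) = 1/(3025 - 36*(-43) + 9072 - 1*108*(-43)) = 1/(3025 + 1548 + 9072 + 4644) = 1/18289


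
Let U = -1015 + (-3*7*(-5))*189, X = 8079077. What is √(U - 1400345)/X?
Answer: I*√1381515/8079077 ≈ 0.00014548*I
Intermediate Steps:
U = 18830 (U = -1015 - 21*(-5)*189 = -1015 + 105*189 = -1015 + 19845 = 18830)
√(U - 1400345)/X = √(18830 - 1400345)/8079077 = √(-1381515)*(1/8079077) = (I*√1381515)*(1/8079077) = I*√1381515/8079077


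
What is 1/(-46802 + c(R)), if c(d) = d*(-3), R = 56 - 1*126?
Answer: -1/46592 ≈ -2.1463e-5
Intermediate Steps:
R = -70 (R = 56 - 126 = -70)
c(d) = -3*d
1/(-46802 + c(R)) = 1/(-46802 - 3*(-70)) = 1/(-46802 + 210) = 1/(-46592) = -1/46592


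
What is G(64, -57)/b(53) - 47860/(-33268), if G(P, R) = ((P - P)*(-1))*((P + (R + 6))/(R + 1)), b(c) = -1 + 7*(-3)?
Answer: 11965/8317 ≈ 1.4386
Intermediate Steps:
b(c) = -22 (b(c) = -1 - 21 = -22)
G(P, R) = 0 (G(P, R) = (0*(-1))*((P + (6 + R))/(1 + R)) = 0*((6 + P + R)/(1 + R)) = 0)
G(64, -57)/b(53) - 47860/(-33268) = 0/(-22) - 47860/(-33268) = 0*(-1/22) - 47860*(-1/33268) = 0 + 11965/8317 = 11965/8317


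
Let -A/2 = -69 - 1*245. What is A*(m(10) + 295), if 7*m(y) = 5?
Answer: 1299960/7 ≈ 1.8571e+5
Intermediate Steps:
A = 628 (A = -2*(-69 - 1*245) = -2*(-69 - 245) = -2*(-314) = 628)
m(y) = 5/7 (m(y) = (⅐)*5 = 5/7)
A*(m(10) + 295) = 628*(5/7 + 295) = 628*(2070/7) = 1299960/7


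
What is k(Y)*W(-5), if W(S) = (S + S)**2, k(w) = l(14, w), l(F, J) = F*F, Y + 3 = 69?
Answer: 19600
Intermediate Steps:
Y = 66 (Y = -3 + 69 = 66)
l(F, J) = F**2
k(w) = 196 (k(w) = 14**2 = 196)
W(S) = 4*S**2 (W(S) = (2*S)**2 = 4*S**2)
k(Y)*W(-5) = 196*(4*(-5)**2) = 196*(4*25) = 196*100 = 19600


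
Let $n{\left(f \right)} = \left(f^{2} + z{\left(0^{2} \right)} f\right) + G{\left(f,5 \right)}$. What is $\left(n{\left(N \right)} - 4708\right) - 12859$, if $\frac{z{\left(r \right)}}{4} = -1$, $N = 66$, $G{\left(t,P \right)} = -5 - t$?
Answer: $-13546$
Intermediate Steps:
$z{\left(r \right)} = -4$ ($z{\left(r \right)} = 4 \left(-1\right) = -4$)
$n{\left(f \right)} = -5 + f^{2} - 5 f$ ($n{\left(f \right)} = \left(f^{2} - 4 f\right) - \left(5 + f\right) = -5 + f^{2} - 5 f$)
$\left(n{\left(N \right)} - 4708\right) - 12859 = \left(\left(-5 + 66^{2} - 330\right) - 4708\right) - 12859 = \left(\left(-5 + 4356 - 330\right) - 4708\right) - 12859 = \left(4021 - 4708\right) - 12859 = -687 - 12859 = -13546$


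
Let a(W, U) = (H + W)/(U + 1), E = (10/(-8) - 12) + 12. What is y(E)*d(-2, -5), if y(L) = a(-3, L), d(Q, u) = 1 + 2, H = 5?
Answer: -24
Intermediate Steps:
d(Q, u) = 3
E = -5/4 (E = (10*(-1/8) - 12) + 12 = (-5/4 - 12) + 12 = -53/4 + 12 = -5/4 ≈ -1.2500)
a(W, U) = (5 + W)/(1 + U) (a(W, U) = (5 + W)/(U + 1) = (5 + W)/(1 + U))
y(L) = 2/(1 + L) (y(L) = (5 - 3)/(1 + L) = 2/(1 + L))
y(E)*d(-2, -5) = (2/(1 - 5/4))*3 = (2/(-1/4))*3 = (2*(-4))*3 = -8*3 = -24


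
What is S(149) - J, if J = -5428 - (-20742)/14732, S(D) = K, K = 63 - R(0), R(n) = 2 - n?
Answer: 40421603/7366 ≈ 5487.6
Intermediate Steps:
K = 61 (K = 63 - (2 - 1*0) = 63 - (2 + 0) = 63 - 1*2 = 63 - 2 = 61)
S(D) = 61
J = -39972277/7366 (J = -5428 - (-20742)/14732 = -5428 - 1*(-10371/7366) = -5428 + 10371/7366 = -39972277/7366 ≈ -5426.6)
S(149) - J = 61 - 1*(-39972277/7366) = 61 + 39972277/7366 = 40421603/7366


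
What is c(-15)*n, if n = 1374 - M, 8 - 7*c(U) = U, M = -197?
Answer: 36133/7 ≈ 5161.9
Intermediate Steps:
c(U) = 8/7 - U/7
n = 1571 (n = 1374 - 1*(-197) = 1374 + 197 = 1571)
c(-15)*n = (8/7 - ⅐*(-15))*1571 = (8/7 + 15/7)*1571 = (23/7)*1571 = 36133/7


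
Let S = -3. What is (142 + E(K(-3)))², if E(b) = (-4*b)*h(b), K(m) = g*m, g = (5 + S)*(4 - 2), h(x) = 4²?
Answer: 828100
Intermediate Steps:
h(x) = 16
g = 4 (g = (5 - 3)*(4 - 2) = 2*2 = 4)
K(m) = 4*m
E(b) = -64*b (E(b) = -4*b*16 = -64*b)
(142 + E(K(-3)))² = (142 - 256*(-3))² = (142 - 64*(-12))² = (142 + 768)² = 910² = 828100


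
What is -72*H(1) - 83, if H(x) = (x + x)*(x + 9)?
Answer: -1523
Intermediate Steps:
H(x) = 2*x*(9 + x) (H(x) = (2*x)*(9 + x) = 2*x*(9 + x))
-72*H(1) - 83 = -144*(9 + 1) - 83 = -144*10 - 83 = -72*20 - 83 = -1440 - 83 = -1523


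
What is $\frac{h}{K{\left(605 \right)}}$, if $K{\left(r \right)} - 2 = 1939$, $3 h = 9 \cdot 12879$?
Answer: $\frac{12879}{647} \approx 19.906$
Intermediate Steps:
$h = 38637$ ($h = \frac{9 \cdot 12879}{3} = \frac{1}{3} \cdot 115911 = 38637$)
$K{\left(r \right)} = 1941$ ($K{\left(r \right)} = 2 + 1939 = 1941$)
$\frac{h}{K{\left(605 \right)}} = \frac{38637}{1941} = 38637 \cdot \frac{1}{1941} = \frac{12879}{647}$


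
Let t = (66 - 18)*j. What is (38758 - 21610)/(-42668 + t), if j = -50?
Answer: -4287/11267 ≈ -0.38049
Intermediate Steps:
t = -2400 (t = (66 - 18)*(-50) = 48*(-50) = -2400)
(38758 - 21610)/(-42668 + t) = (38758 - 21610)/(-42668 - 2400) = 17148/(-45068) = 17148*(-1/45068) = -4287/11267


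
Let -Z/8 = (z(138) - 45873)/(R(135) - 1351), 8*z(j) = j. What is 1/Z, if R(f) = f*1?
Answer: -608/183423 ≈ -0.0033147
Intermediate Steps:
z(j) = j/8
R(f) = f
Z = -183423/608 (Z = -8*((⅛)*138 - 45873)/(135 - 1351) = -8*(69/4 - 45873)/(-1216) = -(-366846)*(-1)/1216 = -8*183423/4864 = -183423/608 ≈ -301.68)
1/Z = 1/(-183423/608) = -608/183423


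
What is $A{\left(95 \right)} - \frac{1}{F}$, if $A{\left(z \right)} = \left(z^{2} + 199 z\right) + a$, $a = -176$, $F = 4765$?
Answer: $\frac{132247809}{4765} \approx 27754.0$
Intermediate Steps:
$A{\left(z \right)} = -176 + z^{2} + 199 z$ ($A{\left(z \right)} = \left(z^{2} + 199 z\right) - 176 = -176 + z^{2} + 199 z$)
$A{\left(95 \right)} - \frac{1}{F} = \left(-176 + 95^{2} + 199 \cdot 95\right) - \frac{1}{4765} = \left(-176 + 9025 + 18905\right) - \frac{1}{4765} = 27754 - \frac{1}{4765} = \frac{132247809}{4765}$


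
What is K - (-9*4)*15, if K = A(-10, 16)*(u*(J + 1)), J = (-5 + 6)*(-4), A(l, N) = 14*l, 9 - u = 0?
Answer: 4320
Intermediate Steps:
u = 9 (u = 9 - 1*0 = 9 + 0 = 9)
J = -4 (J = 1*(-4) = -4)
K = 3780 (K = (14*(-10))*(9*(-4 + 1)) = -1260*(-3) = -140*(-27) = 3780)
K - (-9*4)*15 = 3780 - (-9*4)*15 = 3780 - (-36)*15 = 3780 - 1*(-540) = 3780 + 540 = 4320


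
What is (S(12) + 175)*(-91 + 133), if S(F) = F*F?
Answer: 13398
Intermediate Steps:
S(F) = F²
(S(12) + 175)*(-91 + 133) = (12² + 175)*(-91 + 133) = (144 + 175)*42 = 319*42 = 13398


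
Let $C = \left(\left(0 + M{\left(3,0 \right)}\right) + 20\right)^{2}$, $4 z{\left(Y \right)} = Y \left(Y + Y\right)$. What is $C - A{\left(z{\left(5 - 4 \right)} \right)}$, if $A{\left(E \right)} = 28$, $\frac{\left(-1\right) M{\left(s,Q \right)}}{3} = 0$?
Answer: $372$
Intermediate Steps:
$M{\left(s,Q \right)} = 0$ ($M{\left(s,Q \right)} = \left(-3\right) 0 = 0$)
$z{\left(Y \right)} = \frac{Y^{2}}{2}$ ($z{\left(Y \right)} = \frac{Y \left(Y + Y\right)}{4} = \frac{Y 2 Y}{4} = \frac{2 Y^{2}}{4} = \frac{Y^{2}}{2}$)
$C = 400$ ($C = \left(\left(0 + 0\right) + 20\right)^{2} = \left(0 + 20\right)^{2} = 20^{2} = 400$)
$C - A{\left(z{\left(5 - 4 \right)} \right)} = 400 - 28 = 372$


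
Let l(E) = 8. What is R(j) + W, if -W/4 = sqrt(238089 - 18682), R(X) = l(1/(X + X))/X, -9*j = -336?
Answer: 3/14 - 4*sqrt(219407) ≈ -1873.4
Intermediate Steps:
j = 112/3 (j = -1/9*(-336) = 112/3 ≈ 37.333)
R(X) = 8/X
W = -4*sqrt(219407) (W = -4*sqrt(238089 - 18682) = -4*sqrt(219407) ≈ -1873.6)
R(j) + W = 8/(112/3) - 4*sqrt(219407) = 8*(3/112) - 4*sqrt(219407) = 3/14 - 4*sqrt(219407)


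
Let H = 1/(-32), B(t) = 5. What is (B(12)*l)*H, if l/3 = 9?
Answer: -135/32 ≈ -4.2188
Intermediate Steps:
l = 27 (l = 3*9 = 27)
H = -1/32 ≈ -0.031250
(B(12)*l)*H = (5*27)*(-1/32) = 135*(-1/32) = -135/32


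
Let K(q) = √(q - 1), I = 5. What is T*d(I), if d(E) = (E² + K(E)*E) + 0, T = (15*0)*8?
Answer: 0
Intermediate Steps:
K(q) = √(-1 + q)
T = 0 (T = 0*8 = 0)
d(E) = E² + E*√(-1 + E) (d(E) = (E² + √(-1 + E)*E) + 0 = (E² + E*√(-1 + E)) + 0 = E² + E*√(-1 + E))
T*d(I) = 0*(5*(5 + √(-1 + 5))) = 0*(5*(5 + √4)) = 0*(5*(5 + 2)) = 0*(5*7) = 0*35 = 0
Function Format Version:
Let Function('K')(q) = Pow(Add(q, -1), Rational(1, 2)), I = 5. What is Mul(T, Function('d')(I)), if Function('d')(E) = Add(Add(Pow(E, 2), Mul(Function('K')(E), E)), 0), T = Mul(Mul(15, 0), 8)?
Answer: 0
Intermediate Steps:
Function('K')(q) = Pow(Add(-1, q), Rational(1, 2))
T = 0 (T = Mul(0, 8) = 0)
Function('d')(E) = Add(Pow(E, 2), Mul(E, Pow(Add(-1, E), Rational(1, 2)))) (Function('d')(E) = Add(Add(Pow(E, 2), Mul(Pow(Add(-1, E), Rational(1, 2)), E)), 0) = Add(Add(Pow(E, 2), Mul(E, Pow(Add(-1, E), Rational(1, 2)))), 0) = Add(Pow(E, 2), Mul(E, Pow(Add(-1, E), Rational(1, 2)))))
Mul(T, Function('d')(I)) = Mul(0, Mul(5, Add(5, Pow(Add(-1, 5), Rational(1, 2))))) = Mul(0, Mul(5, Add(5, Pow(4, Rational(1, 2))))) = Mul(0, Mul(5, Add(5, 2))) = Mul(0, Mul(5, 7)) = Mul(0, 35) = 0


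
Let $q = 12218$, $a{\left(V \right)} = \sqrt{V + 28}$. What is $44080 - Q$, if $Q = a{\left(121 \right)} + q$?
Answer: $31862 - \sqrt{149} \approx 31850.0$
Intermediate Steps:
$a{\left(V \right)} = \sqrt{28 + V}$
$Q = 12218 + \sqrt{149}$ ($Q = \sqrt{28 + 121} + 12218 = \sqrt{149} + 12218 = 12218 + \sqrt{149} \approx 12230.0$)
$44080 - Q = 44080 - \left(12218 + \sqrt{149}\right) = 31862 - \sqrt{149}$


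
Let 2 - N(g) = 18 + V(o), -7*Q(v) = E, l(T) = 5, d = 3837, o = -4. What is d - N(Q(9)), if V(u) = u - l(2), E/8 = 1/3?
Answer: 3844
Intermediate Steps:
E = 8/3 ≈ 2.6667
V(u) = -5 + u (V(u) = u - 1*5 = u - 5 = -5 + u)
Q(v) = -8/21 (Q(v) = -⅐*8/3 = -8/21)
N(g) = -7 (N(g) = 2 - (18 + (-5 - 4)) = 2 - (18 - 9) = 2 - 1*9 = 2 - 9 = -7)
d - N(Q(9)) = 3837 - 1*(-7) = 3837 + 7 = 3844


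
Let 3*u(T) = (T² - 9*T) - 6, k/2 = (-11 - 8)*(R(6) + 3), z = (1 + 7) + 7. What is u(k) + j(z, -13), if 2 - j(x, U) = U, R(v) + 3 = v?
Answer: 18025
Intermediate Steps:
z = 15 (z = 8 + 7 = 15)
R(v) = -3 + v
j(x, U) = 2 - U
k = -228 (k = 2*((-11 - 8)*((-3 + 6) + 3)) = 2*(-19*(3 + 3)) = 2*(-19*6) = 2*(-114) = -228)
u(T) = -2 - 3*T + T²/3 (u(T) = ((T² - 9*T) - 6)/3 = (-6 + T² - 9*T)/3 = -2 - 3*T + T²/3)
u(k) + j(z, -13) = (-2 - 3*(-228) + (⅓)*(-228)²) + (2 - 1*(-13)) = (-2 + 684 + (⅓)*51984) + (2 + 13) = (-2 + 684 + 17328) + 15 = 18010 + 15 = 18025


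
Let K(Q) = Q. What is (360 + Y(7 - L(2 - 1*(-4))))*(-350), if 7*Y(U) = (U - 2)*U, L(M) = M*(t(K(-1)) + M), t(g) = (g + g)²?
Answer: -271750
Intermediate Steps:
t(g) = 4*g² (t(g) = (2*g)² = 4*g²)
L(M) = M*(4 + M) (L(M) = M*(4*(-1)² + M) = M*(4*1 + M) = M*(4 + M))
Y(U) = U*(-2 + U)/7 (Y(U) = ((U - 2)*U)/7 = ((-2 + U)*U)/7 = (U*(-2 + U))/7 = U*(-2 + U)/7)
(360 + Y(7 - L(2 - 1*(-4))))*(-350) = (360 + (7 - (2 - 1*(-4))*(4 + (2 - 1*(-4))))*(-2 + (7 - (2 - 1*(-4))*(4 + (2 - 1*(-4)))))/7)*(-350) = (360 + (7 - (2 + 4)*(4 + (2 + 4)))*(-2 + (7 - (2 + 4)*(4 + (2 + 4))))/7)*(-350) = (360 + (7 - 6*(4 + 6))*(-2 + (7 - 6*(4 + 6)))/7)*(-350) = (360 + (7 - 6*10)*(-2 + (7 - 6*10))/7)*(-350) = (360 + (7 - 1*60)*(-2 + (7 - 1*60))/7)*(-350) = (360 + (7 - 60)*(-2 + (7 - 60))/7)*(-350) = (360 + (⅐)*(-53)*(-2 - 53))*(-350) = (360 + (⅐)*(-53)*(-55))*(-350) = (360 + 2915/7)*(-350) = (5435/7)*(-350) = -271750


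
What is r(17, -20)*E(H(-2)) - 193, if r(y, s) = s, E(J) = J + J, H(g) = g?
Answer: -113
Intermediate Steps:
E(J) = 2*J
r(17, -20)*E(H(-2)) - 193 = -40*(-2) - 193 = -20*(-4) - 193 = 80 - 193 = -113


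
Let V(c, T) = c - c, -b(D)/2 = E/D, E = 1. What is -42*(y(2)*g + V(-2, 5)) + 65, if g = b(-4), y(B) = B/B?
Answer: 44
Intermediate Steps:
y(B) = 1
b(D) = -2/D
g = ½ (g = -2/(-4) = -2*(-¼) = ½ ≈ 0.50000)
V(c, T) = 0
-42*(y(2)*g + V(-2, 5)) + 65 = -42*(1*(½) + 0) + 65 = -42*(½ + 0) + 65 = -42*½ + 65 = -21 + 65 = 44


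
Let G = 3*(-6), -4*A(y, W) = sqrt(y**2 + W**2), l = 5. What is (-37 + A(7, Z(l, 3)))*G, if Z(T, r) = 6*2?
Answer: 666 + 9*sqrt(193)/2 ≈ 728.52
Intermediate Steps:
Z(T, r) = 12
A(y, W) = -sqrt(W**2 + y**2)/4 (A(y, W) = -sqrt(y**2 + W**2)/4 = -sqrt(W**2 + y**2)/4)
G = -18
(-37 + A(7, Z(l, 3)))*G = (-37 - sqrt(12**2 + 7**2)/4)*(-18) = (-37 - sqrt(144 + 49)/4)*(-18) = (-37 - sqrt(193)/4)*(-18) = 666 + 9*sqrt(193)/2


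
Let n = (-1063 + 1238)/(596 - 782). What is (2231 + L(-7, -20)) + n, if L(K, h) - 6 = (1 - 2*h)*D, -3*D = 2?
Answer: 136941/62 ≈ 2208.7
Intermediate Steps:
D = -2/3 (D = -1/3*2 = -2/3 ≈ -0.66667)
L(K, h) = 16/3 + 4*h/3 (L(K, h) = 6 + (1 - 2*h)*(-2/3) = 6 + (-2/3 + 4*h/3) = 16/3 + 4*h/3)
n = -175/186 (n = 175/(-186) = 175*(-1/186) = -175/186 ≈ -0.94086)
(2231 + L(-7, -20)) + n = (2231 + (16/3 + (4/3)*(-20))) - 175/186 = (2231 + (16/3 - 80/3)) - 175/186 = (2231 - 64/3) - 175/186 = 6629/3 - 175/186 = 136941/62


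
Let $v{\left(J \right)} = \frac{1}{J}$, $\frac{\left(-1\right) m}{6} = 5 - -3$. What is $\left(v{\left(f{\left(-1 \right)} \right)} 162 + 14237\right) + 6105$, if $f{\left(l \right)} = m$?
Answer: $\frac{162709}{8} \approx 20339.0$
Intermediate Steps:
$m = -48$ ($m = - 6 \left(5 - -3\right) = - 6 \left(5 + 3\right) = \left(-6\right) 8 = -48$)
$f{\left(l \right)} = -48$
$\left(v{\left(f{\left(-1 \right)} \right)} 162 + 14237\right) + 6105 = \left(\frac{1}{-48} \cdot 162 + 14237\right) + 6105 = \left(\left(- \frac{1}{48}\right) 162 + 14237\right) + 6105 = \left(- \frac{27}{8} + 14237\right) + 6105 = \frac{113869}{8} + 6105 = \frac{162709}{8}$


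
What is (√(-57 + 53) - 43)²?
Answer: 1845 - 172*I ≈ 1845.0 - 172.0*I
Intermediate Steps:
(√(-57 + 53) - 43)² = (√(-4) - 43)² = (2*I - 43)² = (-43 + 2*I)²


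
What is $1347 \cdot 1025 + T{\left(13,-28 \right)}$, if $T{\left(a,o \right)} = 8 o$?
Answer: $1380451$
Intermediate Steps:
$1347 \cdot 1025 + T{\left(13,-28 \right)} = 1347 \cdot 1025 + 8 \left(-28\right) = 1380675 - 224 = 1380451$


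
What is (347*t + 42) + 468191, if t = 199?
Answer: 537286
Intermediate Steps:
(347*t + 42) + 468191 = (347*199 + 42) + 468191 = (69053 + 42) + 468191 = 69095 + 468191 = 537286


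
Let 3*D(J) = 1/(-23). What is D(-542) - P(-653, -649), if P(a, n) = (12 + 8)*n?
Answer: 895619/69 ≈ 12980.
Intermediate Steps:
P(a, n) = 20*n
D(J) = -1/69 (D(J) = (⅓)/(-23) = (⅓)*(-1/23) = -1/69)
D(-542) - P(-653, -649) = -1/69 - 20*(-649) = -1/69 - 1*(-12980) = -1/69 + 12980 = 895619/69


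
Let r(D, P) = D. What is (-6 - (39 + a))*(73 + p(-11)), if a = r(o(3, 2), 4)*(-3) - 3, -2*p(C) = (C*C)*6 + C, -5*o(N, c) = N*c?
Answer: 64866/5 ≈ 12973.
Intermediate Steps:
o(N, c) = -N*c/5
p(C) = -3*C² - C/2 (p(C) = -((C*C)*6 + C)/2 = -(C²*6 + C)/2 = -(6*C² + C)/2 = -(C + 6*C²)/2 = -3*C² - C/2)
a = ⅗ (a = -⅕*3*2*(-3) - 3 = -6/5*(-3) - 3 = 18/5 - 3 = ⅗ ≈ 0.60000)
(-6 - (39 + a))*(73 + p(-11)) = (-6 - (39 + ⅗))*(73 - ½*(-11)*(1 + 6*(-11))) = (-6 - 1*198/5)*(73 - ½*(-11)*(1 - 66)) = (-6 - 198/5)*(73 - ½*(-11)*(-65)) = -228*(73 - 715/2)/5 = -228/5*(-569/2) = 64866/5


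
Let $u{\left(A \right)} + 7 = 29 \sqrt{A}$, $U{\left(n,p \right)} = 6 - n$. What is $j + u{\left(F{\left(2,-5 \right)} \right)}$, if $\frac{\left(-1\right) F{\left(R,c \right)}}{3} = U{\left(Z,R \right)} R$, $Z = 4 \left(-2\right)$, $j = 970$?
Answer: $963 + 58 i \sqrt{21} \approx 963.0 + 265.79 i$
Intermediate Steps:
$Z = -8$
$F{\left(R,c \right)} = - 42 R$ ($F{\left(R,c \right)} = - 3 \left(6 - -8\right) R = - 3 \left(6 + 8\right) R = - 3 \cdot 14 R = - 42 R$)
$u{\left(A \right)} = -7 + 29 \sqrt{A}$
$j + u{\left(F{\left(2,-5 \right)} \right)} = 970 - \left(7 - 29 \sqrt{\left(-42\right) 2}\right) = 970 - \left(7 - 29 \sqrt{-84}\right) = 970 - \left(7 - 29 \cdot 2 i \sqrt{21}\right) = 970 - \left(7 - 58 i \sqrt{21}\right) = 963 + 58 i \sqrt{21}$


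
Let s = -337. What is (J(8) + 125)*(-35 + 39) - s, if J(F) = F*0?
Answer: 837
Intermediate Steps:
J(F) = 0
(J(8) + 125)*(-35 + 39) - s = (0 + 125)*(-35 + 39) - 1*(-337) = 125*4 + 337 = 500 + 337 = 837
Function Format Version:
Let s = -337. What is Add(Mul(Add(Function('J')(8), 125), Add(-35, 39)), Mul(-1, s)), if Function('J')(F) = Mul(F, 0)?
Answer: 837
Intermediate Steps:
Function('J')(F) = 0
Add(Mul(Add(Function('J')(8), 125), Add(-35, 39)), Mul(-1, s)) = Add(Mul(Add(0, 125), Add(-35, 39)), Mul(-1, -337)) = Add(Mul(125, 4), 337) = Add(500, 337) = 837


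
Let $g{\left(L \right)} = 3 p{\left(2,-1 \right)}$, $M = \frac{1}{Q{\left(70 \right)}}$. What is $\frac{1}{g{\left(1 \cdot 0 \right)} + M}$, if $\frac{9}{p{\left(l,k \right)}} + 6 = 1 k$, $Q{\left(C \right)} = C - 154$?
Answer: $- \frac{84}{325} \approx -0.25846$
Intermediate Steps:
$Q{\left(C \right)} = -154 + C$
$p{\left(l,k \right)} = \frac{9}{-6 + k}$ ($p{\left(l,k \right)} = \frac{9}{-6 + 1 k} = \frac{9}{-6 + k}$)
$M = - \frac{1}{84}$ ($M = \frac{1}{-154 + 70} = \frac{1}{-84} = - \frac{1}{84} \approx -0.011905$)
$g{\left(L \right)} = - \frac{27}{7}$ ($g{\left(L \right)} = 3 \frac{9}{-6 - 1} = 3 \frac{9}{-7} = 3 \cdot 9 \left(- \frac{1}{7}\right) = 3 \left(- \frac{9}{7}\right) = - \frac{27}{7}$)
$\frac{1}{g{\left(1 \cdot 0 \right)} + M} = \frac{1}{- \frac{27}{7} - \frac{1}{84}} = \frac{1}{- \frac{325}{84}} = - \frac{84}{325}$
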